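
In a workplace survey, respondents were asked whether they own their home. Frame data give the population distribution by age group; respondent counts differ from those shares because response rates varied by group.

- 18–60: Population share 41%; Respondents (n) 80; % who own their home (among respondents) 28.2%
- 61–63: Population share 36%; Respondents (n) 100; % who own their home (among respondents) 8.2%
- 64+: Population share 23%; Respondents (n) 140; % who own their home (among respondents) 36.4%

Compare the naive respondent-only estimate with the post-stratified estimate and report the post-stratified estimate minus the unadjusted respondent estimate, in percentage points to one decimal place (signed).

-2.7 percentage points

Naive respondent-only estimate (weights = respondent counts):
  (80/320)×28.2 + (100/320)×8.2 + (140/320)×36.4 = 25.5375%
Post-stratified estimate weights by population shares:
  0.41×28.2 + 0.36×8.2 + 0.23×36.4 = 22.886%
Difference = 22.886 − 25.5375 = -2.6515 pp.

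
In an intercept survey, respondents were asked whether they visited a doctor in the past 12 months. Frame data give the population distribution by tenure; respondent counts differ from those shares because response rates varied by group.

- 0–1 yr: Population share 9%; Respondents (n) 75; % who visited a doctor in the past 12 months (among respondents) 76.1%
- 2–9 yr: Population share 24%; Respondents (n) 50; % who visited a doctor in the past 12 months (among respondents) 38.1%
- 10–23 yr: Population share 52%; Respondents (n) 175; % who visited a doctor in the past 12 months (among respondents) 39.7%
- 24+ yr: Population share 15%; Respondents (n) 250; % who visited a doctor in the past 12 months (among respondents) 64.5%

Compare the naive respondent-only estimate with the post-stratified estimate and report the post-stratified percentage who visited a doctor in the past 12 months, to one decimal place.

Unadjusted (pooled respondent) estimate weights by respondent counts:
  (75/550)×76.1 + (50/550)×38.1 + (175/550)×39.7 + (250/550)×64.5 = 55.7909%
Post-stratifying to population shares instead:
  0.09×76.1 + 0.24×38.1 + 0.52×39.7 + 0.15×64.5 = 46.312%

46.3%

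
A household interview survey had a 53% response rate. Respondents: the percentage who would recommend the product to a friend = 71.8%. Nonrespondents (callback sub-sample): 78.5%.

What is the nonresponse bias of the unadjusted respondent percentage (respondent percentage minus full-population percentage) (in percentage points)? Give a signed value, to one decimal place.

-3.1 percentage points

Nonresponse fraction = 1 − 0.53 = 0.47.
Bias = (nonresponse fraction) × (respondent percentage − nonrespondent percentage)
     = 0.47 × (71.8 − 78.5) = 0.47 × -6.7 = -3.149.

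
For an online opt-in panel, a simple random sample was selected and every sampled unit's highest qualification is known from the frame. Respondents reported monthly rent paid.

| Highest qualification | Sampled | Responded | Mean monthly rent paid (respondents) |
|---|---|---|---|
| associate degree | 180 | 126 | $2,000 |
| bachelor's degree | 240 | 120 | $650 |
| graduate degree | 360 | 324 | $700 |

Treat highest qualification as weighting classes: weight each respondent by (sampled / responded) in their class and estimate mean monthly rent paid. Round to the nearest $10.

Class response rates: associate degree 126/180 = 70%, bachelor's degree 120/240 = 50%, graduate degree 324/360 = 90%.
Each respondent's weight = sampled/responded in their class; summing within a class gives n_sampled, so:
  associate degree: 180 × 2000 = 360,000
  bachelor's degree: 240 × 650 = 156,000
  graduate degree: 360 × 700 = 252,000
Adjusted estimate = 768,000 / 780 = 984.615 → $980.

$980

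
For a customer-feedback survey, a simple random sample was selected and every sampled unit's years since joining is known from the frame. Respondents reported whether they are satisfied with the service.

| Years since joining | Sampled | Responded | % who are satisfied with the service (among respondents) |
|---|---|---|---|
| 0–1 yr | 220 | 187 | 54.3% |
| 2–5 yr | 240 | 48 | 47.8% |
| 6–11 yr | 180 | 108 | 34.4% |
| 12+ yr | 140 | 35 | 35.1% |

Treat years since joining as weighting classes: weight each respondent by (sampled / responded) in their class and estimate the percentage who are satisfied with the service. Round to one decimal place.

Response rates by class: 0–1 yr 187/220 = 85%, 2–5 yr 48/240 = 20%, 6–11 yr 108/180 = 60%, 12+ yr 35/140 = 25%.
Weighting each respondent by the inverse class response rate inflates each class back to its sampled size, so the class weight is n_sampled:
  0–1 yr: 220 × 54.3 = 11,946
  2–5 yr: 240 × 47.8 = 11,472
  6–11 yr: 180 × 34.4 = 6192
  12+ yr: 140 × 35.1 = 4914
Adjusted estimate = 34,524 / 780 = 44.2615 → 44.3%.

44.3%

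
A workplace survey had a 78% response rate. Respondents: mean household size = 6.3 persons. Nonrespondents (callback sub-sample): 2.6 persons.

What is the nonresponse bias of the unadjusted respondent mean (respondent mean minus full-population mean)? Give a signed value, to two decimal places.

Nonresponse fraction = 1 − 0.78 = 0.22.
Bias = (nonresponse fraction) × (respondent mean − nonrespondent mean)
     = 0.22 × (6.3 − 2.6) = 0.22 × 3.7 = 0.814.

+0.81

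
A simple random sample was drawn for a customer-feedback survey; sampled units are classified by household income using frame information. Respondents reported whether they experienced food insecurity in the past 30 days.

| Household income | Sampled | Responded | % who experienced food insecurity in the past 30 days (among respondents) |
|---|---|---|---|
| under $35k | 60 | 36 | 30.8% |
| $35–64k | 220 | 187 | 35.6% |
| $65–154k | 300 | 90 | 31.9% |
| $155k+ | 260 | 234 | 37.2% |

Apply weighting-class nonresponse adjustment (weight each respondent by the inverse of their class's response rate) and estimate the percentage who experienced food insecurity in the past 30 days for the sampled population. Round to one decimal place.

34.4%

Response rates by class: under $35k 36/60 = 60%, $35–64k 187/220 = 85%, $65–154k 90/300 = 30%, $155k+ 234/260 = 90%.
Inverse-response-rate weighting restores each class to its sampled count, so class totals weight by n_sampled:
  under $35k: 60 × 30.8 = 1848
  $35–64k: 220 × 35.6 = 7832
  $65–154k: 300 × 31.9 = 9570
  $155k+: 260 × 37.2 = 9672
Adjusted estimate = 28,922 / 840 = 34.431 → 34.4%.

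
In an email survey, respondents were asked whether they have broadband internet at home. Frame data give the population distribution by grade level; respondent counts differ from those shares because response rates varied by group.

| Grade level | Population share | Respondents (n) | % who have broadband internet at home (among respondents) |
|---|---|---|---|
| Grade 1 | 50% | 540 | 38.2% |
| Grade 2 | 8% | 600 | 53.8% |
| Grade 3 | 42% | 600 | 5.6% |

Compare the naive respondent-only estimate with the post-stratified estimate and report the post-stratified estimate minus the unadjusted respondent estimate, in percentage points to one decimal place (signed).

-6.6 percentage points

Without adjustment, the pooled respondent share is:
  (540/1740)×38.2 + (600/1740)×53.8 + (600/1740)×5.6 = 32.3379%
Reweighting by population grade level shares:
  0.5×38.2 + 0.08×53.8 + 0.42×5.6 = 25.756%
Difference = 25.756 − 32.3379 = -6.5819 pp.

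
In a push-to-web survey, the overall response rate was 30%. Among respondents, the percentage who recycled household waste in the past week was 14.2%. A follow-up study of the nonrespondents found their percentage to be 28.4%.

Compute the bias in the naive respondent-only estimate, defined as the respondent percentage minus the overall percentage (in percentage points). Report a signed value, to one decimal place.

-9.9 percentage points

Nonresponse fraction = 1 − 0.3 = 0.7.
Bias = (nonresponse fraction) × (respondent percentage − nonrespondent percentage)
     = 0.7 × (14.2 − 28.4) = 0.7 × -14.2 = -9.94.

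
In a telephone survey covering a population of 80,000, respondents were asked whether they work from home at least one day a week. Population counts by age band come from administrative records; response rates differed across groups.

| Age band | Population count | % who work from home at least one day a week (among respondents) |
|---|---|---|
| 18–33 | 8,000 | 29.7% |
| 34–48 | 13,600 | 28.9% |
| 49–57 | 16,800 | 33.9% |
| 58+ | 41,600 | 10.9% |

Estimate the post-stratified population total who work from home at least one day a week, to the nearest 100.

16,500

Apply each group's respondent rate to its population count:
  18–33: 8,000 × 29.7% = 2376
  34–48: 13,600 × 28.9% = 3930.4
  49–57: 16,800 × 33.9% = 5695.2
  58+: 41,600 × 10.9% = 4534.4
Estimated total = 16,536 → 16,500.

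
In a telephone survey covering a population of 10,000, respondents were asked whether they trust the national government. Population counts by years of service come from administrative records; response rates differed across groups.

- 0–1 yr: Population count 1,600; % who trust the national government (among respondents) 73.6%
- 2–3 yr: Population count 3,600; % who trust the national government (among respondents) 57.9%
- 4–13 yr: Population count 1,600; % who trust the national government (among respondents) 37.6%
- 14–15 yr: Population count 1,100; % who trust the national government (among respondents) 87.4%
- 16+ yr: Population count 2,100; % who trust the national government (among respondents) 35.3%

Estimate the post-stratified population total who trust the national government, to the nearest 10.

5,570

Estimated count per cell = population count × respondent percentage:
  0–1 yr: 1,600 × 73.6% = 1177.6
  2–3 yr: 3,600 × 57.9% = 2084.4
  4–13 yr: 1,600 × 37.6% = 601.6
  14–15 yr: 1,100 × 87.4% = 961.4
  16+ yr: 2,100 × 35.3% = 741.3
Estimated total = 5566.3 → 5,570.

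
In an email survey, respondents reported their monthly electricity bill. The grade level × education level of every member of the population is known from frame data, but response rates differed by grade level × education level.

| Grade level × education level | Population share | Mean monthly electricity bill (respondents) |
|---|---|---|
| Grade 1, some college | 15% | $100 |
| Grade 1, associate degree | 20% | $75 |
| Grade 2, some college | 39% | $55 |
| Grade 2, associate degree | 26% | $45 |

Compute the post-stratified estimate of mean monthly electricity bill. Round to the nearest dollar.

$63

Each cell contributes population-share × respondent value:
  Grade 1, some college: 0.15 × 100 = 15
  Grade 1, associate degree: 0.2 × 75 = 15
  Grade 2, some college: 0.39 × 55 = 21.45
  Grade 2, associate degree: 0.26 × 45 = 11.7
Post-stratified estimate = 63.15 → $63.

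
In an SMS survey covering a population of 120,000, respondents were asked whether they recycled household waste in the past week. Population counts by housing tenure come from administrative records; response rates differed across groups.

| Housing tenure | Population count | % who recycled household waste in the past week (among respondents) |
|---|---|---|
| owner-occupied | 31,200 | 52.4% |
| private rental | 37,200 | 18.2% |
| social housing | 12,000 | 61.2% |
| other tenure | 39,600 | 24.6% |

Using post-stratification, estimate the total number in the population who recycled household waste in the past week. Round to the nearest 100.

Estimated count per cell = population count × respondent percentage:
  owner-occupied: 31,200 × 52.4% = 16348.8
  private rental: 37,200 × 18.2% = 6770.4
  social housing: 12,000 × 61.2% = 7344
  other tenure: 39,600 × 24.6% = 9741.6
Estimated total = 40204.8 → 40,200.

40,200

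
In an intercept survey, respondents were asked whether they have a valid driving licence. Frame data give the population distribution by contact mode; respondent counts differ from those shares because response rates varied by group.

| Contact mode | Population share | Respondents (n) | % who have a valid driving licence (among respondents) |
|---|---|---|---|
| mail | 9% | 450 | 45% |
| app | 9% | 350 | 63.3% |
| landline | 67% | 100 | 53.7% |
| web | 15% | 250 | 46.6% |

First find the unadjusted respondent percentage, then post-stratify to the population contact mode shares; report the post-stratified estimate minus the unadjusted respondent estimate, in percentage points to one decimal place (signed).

Without adjustment, the pooled respondent share is:
  (450/1150)×45 + (350/1150)×63.3 + (100/1150)×53.7 + (250/1150)×46.6 = 51.6739%
Reweighting by population contact mode shares:
  0.09×45 + 0.09×63.3 + 0.67×53.7 + 0.15×46.6 = 52.716%
Difference = 52.716 − 51.6739 = 1.0421 pp.

+1.0 percentage points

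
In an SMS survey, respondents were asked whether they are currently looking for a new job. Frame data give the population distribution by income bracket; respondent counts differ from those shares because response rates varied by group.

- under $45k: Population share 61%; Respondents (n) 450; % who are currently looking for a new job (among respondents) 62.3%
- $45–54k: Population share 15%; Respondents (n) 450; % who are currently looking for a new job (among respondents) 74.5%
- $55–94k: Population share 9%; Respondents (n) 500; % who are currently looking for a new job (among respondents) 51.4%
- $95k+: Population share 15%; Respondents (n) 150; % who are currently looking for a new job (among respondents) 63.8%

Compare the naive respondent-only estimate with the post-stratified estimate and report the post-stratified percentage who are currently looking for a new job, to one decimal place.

Without adjustment, the pooled respondent share is:
  (450/1550)×62.3 + (450/1550)×74.5 + (500/1550)×51.4 + (150/1550)×63.8 = 62.471%
Post-stratifying to population shares instead:
  0.61×62.3 + 0.15×74.5 + 0.09×51.4 + 0.15×63.8 = 63.374%

63.4%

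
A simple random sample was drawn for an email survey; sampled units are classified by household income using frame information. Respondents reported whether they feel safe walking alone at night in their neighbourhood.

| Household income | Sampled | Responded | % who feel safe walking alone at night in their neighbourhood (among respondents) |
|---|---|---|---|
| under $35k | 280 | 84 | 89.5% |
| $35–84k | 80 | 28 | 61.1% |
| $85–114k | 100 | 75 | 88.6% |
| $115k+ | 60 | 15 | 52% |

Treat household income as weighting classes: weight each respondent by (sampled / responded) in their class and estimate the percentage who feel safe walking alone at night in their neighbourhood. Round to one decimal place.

Class response rates: under $35k 84/280 = 30%, $35–84k 28/80 = 35%, $85–114k 75/100 = 75%, $115k+ 15/60 = 25%.
Weighting each respondent by the inverse class response rate inflates each class back to its sampled size, so the class weight is n_sampled:
  under $35k: 280 × 89.5 = 25,060
  $35–84k: 80 × 61.1 = 4888
  $85–114k: 100 × 88.6 = 8860
  $115k+: 60 × 52 = 3120
Adjusted estimate = 41,928 / 520 = 80.6308 → 80.6%.

80.6%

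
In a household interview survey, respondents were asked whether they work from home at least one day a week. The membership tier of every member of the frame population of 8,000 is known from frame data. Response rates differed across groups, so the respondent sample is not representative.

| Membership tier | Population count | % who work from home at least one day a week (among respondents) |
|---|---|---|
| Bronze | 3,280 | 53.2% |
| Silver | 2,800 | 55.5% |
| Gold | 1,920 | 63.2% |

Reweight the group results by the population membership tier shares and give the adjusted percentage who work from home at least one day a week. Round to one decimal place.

56.4%

Weight each group's respondent value by its population share:
  Bronze: (3,280/8,000) × 53.2 = 21.812
  Silver: (2,800/8,000) × 55.5 = 19.425
  Gold: (1,920/8,000) × 63.2 = 15.168
Post-stratified estimate = 56.405 → 56.4%.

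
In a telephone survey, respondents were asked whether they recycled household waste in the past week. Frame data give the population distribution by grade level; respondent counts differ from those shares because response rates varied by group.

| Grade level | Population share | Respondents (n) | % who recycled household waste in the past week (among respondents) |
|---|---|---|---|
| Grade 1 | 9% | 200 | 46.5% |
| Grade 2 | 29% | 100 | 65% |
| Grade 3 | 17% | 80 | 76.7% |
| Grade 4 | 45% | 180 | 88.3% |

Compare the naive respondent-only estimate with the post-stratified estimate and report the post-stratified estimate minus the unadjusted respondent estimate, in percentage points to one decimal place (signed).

+8.3 percentage points

Without adjustment, the pooled respondent share is:
  (200/560)×46.5 + (100/560)×65 + (80/560)×76.7 + (180/560)×88.3 = 67.5536%
Post-stratified estimate weights by population shares:
  0.09×46.5 + 0.29×65 + 0.17×76.7 + 0.45×88.3 = 75.809%
Difference = 75.809 − 67.5536 = 8.2554 pp.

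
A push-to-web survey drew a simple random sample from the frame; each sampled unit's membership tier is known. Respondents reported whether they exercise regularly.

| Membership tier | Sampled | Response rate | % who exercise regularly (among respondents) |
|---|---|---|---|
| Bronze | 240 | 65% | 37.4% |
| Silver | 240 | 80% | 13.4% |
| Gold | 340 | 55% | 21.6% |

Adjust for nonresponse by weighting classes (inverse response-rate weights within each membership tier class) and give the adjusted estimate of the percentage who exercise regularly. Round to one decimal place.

23.8%

With weight = n_sampled/n_responded per class, the weighted class total is n_sampled:
  Bronze: 240 × 37.4 = 8976
  Silver: 240 × 13.4 = 3216
  Gold: 340 × 21.6 = 7344
Adjusted estimate = 19,536 / 820 = 23.8244 → 23.8%.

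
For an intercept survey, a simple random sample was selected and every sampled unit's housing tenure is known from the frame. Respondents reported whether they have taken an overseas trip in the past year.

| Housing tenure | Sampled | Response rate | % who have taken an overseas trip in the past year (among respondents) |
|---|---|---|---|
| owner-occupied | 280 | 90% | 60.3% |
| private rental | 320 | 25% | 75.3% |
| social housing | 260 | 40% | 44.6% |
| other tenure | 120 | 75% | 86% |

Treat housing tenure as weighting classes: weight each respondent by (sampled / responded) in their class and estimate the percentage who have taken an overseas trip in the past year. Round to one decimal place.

64.2%

With weight = n_sampled/n_responded per class, the weighted class total is n_sampled:
  owner-occupied: 280 × 60.3 = 16,884
  private rental: 320 × 75.3 = 24,096
  social housing: 260 × 44.6 = 11,596
  other tenure: 120 × 86 = 10,320
Adjusted estimate = 62,896 / 980 = 64.1796 → 64.2%.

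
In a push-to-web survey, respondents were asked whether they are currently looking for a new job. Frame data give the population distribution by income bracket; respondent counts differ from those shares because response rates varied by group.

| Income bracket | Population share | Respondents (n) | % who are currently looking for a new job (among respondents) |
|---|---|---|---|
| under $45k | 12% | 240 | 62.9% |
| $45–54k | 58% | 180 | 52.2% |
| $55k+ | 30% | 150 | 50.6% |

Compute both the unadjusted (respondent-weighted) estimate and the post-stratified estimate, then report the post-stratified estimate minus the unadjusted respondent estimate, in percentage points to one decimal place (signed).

Without adjustment, the pooled respondent share is:
  (240/570)×62.9 + (180/570)×52.2 + (150/570)×50.6 = 56.2842%
Post-stratified estimate weights by population shares:
  0.12×62.9 + 0.58×52.2 + 0.3×50.6 = 53.004%
Difference = 53.004 − 56.2842 = -3.2802 pp.

-3.3 percentage points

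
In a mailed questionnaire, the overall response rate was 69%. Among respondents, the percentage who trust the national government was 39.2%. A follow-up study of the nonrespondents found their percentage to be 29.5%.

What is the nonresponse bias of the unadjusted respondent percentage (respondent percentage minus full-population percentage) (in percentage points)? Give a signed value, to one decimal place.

+3.0 percentage points

Nonresponse fraction = 1 − 0.69 = 0.31.
Bias = (nonresponse fraction) × (respondent percentage − nonrespondent percentage)
     = 0.31 × (39.2 − 29.5) = 0.31 × 9.7 = 3.007.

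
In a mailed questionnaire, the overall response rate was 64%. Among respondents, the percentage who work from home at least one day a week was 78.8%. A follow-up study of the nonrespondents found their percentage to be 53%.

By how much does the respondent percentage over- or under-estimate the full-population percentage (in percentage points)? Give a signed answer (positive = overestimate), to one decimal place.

Nonresponse fraction = 1 − 0.64 = 0.36.
Bias = (nonresponse fraction) × (respondent percentage − nonrespondent percentage)
     = 0.36 × (78.8 − 53) = 0.36 × 25.8 = 9.288.

+9.3 percentage points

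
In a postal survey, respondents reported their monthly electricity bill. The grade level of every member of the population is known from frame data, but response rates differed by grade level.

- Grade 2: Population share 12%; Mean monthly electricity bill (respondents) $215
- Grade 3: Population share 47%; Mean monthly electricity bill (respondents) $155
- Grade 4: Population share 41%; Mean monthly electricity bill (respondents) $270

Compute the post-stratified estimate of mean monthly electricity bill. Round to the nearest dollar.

$209

Reweight to the known grade level distribution:
  Grade 2: 0.12 × 215 = 25.8
  Grade 3: 0.47 × 155 = 72.85
  Grade 4: 0.41 × 270 = 110.7
Post-stratified estimate = 209.35 → $209.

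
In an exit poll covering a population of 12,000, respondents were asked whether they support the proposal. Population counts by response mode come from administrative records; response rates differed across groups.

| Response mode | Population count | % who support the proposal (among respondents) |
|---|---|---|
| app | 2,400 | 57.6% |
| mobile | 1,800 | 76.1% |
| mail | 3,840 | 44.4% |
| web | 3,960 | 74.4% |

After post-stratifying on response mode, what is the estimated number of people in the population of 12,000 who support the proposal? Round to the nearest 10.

Each cell contributes its population count × the respondent rate:
  app: 2,400 × 57.6% = 1382.4
  mobile: 1,800 × 76.1% = 1369.8
  mail: 3,840 × 44.4% = 1704.96
  web: 3,960 × 74.4% = 2946.24
Estimated total = 7403.4 → 7,400.

7,400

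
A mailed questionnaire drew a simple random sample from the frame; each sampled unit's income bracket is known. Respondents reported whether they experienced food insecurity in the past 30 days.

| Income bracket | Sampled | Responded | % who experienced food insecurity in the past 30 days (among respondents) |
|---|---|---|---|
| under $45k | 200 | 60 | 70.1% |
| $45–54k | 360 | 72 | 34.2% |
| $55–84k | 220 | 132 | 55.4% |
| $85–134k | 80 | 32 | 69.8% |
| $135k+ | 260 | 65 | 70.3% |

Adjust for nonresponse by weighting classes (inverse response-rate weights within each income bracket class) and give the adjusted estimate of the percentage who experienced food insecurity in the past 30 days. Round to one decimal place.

55.7%

Class response rates: under $45k 60/200 = 30%, $45–54k 72/360 = 20%, $55–84k 132/220 = 60%, $85–134k 32/80 = 40%, $135k+ 65/260 = 25%.
Inverse-response-rate weighting restores each class to its sampled count, so class totals weight by n_sampled:
  under $45k: 200 × 70.1 = 14020
  $45–54k: 360 × 34.2 = 12312
  $55–84k: 220 × 55.4 = 12,188
  $85–134k: 80 × 69.8 = 5584
  $135k+: 260 × 70.3 = 18,278
Adjusted estimate = 62,382 / 1,120 = 55.6982 → 55.7%.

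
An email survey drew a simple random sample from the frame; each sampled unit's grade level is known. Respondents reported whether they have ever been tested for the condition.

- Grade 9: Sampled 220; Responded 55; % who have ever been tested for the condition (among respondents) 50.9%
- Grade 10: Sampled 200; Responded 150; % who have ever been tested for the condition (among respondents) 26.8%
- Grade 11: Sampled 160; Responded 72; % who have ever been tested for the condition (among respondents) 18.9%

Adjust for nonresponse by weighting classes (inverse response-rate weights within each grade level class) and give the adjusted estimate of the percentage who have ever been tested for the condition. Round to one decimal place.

Response rates by class: Grade 9 55/220 = 25%, Grade 10 150/200 = 75%, Grade 11 72/160 = 45%.
Each respondent's weight = sampled/responded in their class; summing within a class gives n_sampled, so:
  Grade 9: 220 × 50.9 = 11,198
  Grade 10: 200 × 26.8 = 5360
  Grade 11: 160 × 18.9 = 3024
Adjusted estimate = 19,582 / 580 = 33.7621 → 33.8%.

33.8%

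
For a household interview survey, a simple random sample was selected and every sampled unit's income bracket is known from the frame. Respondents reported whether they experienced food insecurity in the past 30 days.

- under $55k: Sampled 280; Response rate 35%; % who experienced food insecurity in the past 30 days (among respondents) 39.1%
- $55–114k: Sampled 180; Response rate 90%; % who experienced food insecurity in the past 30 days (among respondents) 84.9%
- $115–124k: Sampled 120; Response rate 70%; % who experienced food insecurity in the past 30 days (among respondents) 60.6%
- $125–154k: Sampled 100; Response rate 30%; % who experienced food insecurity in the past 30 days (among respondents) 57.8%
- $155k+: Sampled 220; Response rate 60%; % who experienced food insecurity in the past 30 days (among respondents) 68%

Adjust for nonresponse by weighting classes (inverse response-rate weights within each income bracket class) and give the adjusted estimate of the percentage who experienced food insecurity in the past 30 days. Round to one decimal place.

60.3%

Each respondent's weight = sampled/responded in their class; summing within a class gives n_sampled, so:
  under $55k: 280 × 39.1 = 10,948
  $55–114k: 180 × 84.9 = 15282
  $115–124k: 120 × 60.6 = 7272
  $125–154k: 100 × 57.8 = 5780
  $155k+: 220 × 68 = 14,960
Adjusted estimate = 54,242 / 900 = 60.2689 → 60.3%.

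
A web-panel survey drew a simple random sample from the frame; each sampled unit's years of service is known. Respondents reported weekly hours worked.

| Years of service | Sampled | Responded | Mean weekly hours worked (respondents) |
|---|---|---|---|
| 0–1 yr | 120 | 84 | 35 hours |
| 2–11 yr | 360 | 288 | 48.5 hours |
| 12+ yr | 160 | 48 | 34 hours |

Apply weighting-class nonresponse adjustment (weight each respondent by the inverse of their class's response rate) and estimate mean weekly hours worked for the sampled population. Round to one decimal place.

42.3

Response rates by class: 0–1 yr 84/120 = 70%, 2–11 yr 288/360 = 80%, 12+ yr 48/160 = 30%.
Each respondent's weight = sampled/responded in their class; summing within a class gives n_sampled, so:
  0–1 yr: 120 × 35 = 4200
  2–11 yr: 360 × 48.5 = 17,460
  12+ yr: 160 × 34 = 5440
Adjusted estimate = 27,100 / 640 = 42.3438 → 42.3.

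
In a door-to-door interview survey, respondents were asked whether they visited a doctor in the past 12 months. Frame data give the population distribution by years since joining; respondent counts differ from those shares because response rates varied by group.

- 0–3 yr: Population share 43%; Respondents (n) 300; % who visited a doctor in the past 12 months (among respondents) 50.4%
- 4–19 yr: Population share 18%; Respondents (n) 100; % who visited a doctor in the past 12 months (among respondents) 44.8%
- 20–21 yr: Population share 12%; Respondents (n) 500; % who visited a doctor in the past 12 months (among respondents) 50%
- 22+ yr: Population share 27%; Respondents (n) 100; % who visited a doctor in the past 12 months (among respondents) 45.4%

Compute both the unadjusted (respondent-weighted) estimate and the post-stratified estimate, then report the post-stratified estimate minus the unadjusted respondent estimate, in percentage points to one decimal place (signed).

-1.1 percentage points

Unadjusted (pooled respondent) estimate weights by respondent counts:
  (300/1000)×50.4 + (100/1000)×44.8 + (500/1000)×50 + (100/1000)×45.4 = 49.14%
Post-stratified estimate weights by population shares:
  0.43×50.4 + 0.18×44.8 + 0.12×50 + 0.27×45.4 = 47.994%
Difference = 47.994 − 49.14 = -1.146 pp.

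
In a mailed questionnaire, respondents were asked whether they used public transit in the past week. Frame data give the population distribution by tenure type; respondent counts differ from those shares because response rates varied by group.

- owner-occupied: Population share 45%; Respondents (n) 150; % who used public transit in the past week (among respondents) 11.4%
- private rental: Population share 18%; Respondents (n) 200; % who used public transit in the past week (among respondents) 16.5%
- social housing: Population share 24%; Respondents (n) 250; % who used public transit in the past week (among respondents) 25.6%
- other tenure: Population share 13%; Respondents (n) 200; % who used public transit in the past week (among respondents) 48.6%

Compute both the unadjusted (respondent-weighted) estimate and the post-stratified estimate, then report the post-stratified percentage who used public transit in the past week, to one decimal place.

Naive respondent-only estimate (weights = respondent counts):
  (150/800)×11.4 + (200/800)×16.5 + (250/800)×25.6 + (200/800)×48.6 = 26.4125%
Reweighting by population tenure type shares:
  0.45×11.4 + 0.18×16.5 + 0.24×25.6 + 0.13×48.6 = 20.562%

20.6%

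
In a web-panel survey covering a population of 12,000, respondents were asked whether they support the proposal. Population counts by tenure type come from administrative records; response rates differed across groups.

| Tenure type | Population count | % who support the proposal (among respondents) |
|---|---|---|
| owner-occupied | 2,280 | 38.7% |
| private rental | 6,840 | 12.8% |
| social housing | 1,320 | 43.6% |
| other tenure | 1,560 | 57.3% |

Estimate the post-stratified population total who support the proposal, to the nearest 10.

3,230

Estimated count per cell = population count × respondent percentage:
  owner-occupied: 2,280 × 38.7% = 882.36
  private rental: 6,840 × 12.8% = 875.52
  social housing: 1,320 × 43.6% = 575.52
  other tenure: 1,560 × 57.3% = 893.88
Estimated total = 3227.28 → 3,230.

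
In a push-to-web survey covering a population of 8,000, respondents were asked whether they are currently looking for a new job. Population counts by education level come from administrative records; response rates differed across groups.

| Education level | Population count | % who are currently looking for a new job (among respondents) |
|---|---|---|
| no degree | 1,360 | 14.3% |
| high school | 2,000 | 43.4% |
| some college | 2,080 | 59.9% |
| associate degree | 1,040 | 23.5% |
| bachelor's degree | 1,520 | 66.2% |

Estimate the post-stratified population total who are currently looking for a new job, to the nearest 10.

Each cell contributes its population count × the respondent rate:
  no degree: 1,360 × 14.3% = 194.48
  high school: 2,000 × 43.4% = 868
  some college: 2,080 × 59.9% = 1245.92
  associate degree: 1,040 × 23.5% = 244.4
  bachelor's degree: 1,520 × 66.2% = 1006.24
Estimated total = 3559.04 → 3,560.

3,560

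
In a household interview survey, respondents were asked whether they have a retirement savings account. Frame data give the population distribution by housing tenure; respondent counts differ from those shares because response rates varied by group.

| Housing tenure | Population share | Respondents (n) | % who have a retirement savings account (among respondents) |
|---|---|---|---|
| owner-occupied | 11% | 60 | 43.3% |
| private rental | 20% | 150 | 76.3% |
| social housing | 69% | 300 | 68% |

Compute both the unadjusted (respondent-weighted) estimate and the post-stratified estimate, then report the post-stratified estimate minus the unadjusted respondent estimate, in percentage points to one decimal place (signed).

-0.6 percentage points

Naive respondent-only estimate (weights = respondent counts):
  (60/510)×43.3 + (150/510)×76.3 + (300/510)×68 = 67.5353%
Post-stratified estimate weights by population shares:
  0.11×43.3 + 0.2×76.3 + 0.69×68 = 66.943%
Difference = 66.943 − 67.5353 = -0.5923 pp.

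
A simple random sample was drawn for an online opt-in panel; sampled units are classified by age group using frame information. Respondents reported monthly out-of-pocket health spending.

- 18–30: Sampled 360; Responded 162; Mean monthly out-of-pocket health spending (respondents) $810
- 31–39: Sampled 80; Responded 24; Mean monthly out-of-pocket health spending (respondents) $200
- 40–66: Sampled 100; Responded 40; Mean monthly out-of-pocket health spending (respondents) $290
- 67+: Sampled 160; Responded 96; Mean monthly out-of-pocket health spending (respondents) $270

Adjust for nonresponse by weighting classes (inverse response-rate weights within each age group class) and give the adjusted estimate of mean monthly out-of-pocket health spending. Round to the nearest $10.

Response rates by class: 18–30 162/360 = 45%, 31–39 24/80 = 30%, 40–66 40/100 = 40%, 67+ 96/160 = 60%.
Each respondent's weight = sampled/responded in their class; summing within a class gives n_sampled, so:
  18–30: 360 × 810 = 291,600
  31–39: 80 × 200 = 16,000
  40–66: 100 × 290 = 29,000
  67+: 160 × 270 = 43,200
Adjusted estimate = 379,800 / 700 = 542.571 → $540.

$540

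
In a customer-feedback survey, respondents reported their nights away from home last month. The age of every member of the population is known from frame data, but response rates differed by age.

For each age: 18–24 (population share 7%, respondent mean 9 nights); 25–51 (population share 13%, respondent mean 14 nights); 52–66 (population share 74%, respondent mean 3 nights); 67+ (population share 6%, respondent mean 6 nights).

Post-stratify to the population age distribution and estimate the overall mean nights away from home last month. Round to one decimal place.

Weight each group's respondent value by its population share:
  18–24: 0.07 × 9 = 0.63
  25–51: 0.13 × 14 = 1.82
  52–66: 0.74 × 3 = 2.22
  67+: 0.06 × 6 = 0.36
Post-stratified estimate = 5.03 → 5.0.

5.0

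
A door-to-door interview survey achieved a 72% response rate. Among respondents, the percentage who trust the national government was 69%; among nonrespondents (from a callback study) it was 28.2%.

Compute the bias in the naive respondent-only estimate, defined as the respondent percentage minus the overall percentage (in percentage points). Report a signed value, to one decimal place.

+11.4 percentage points

Nonresponse fraction = 1 − 0.72 = 0.28.
Bias = (nonresponse fraction) × (respondent percentage − nonrespondent percentage)
     = 0.28 × (69 − 28.2) = 0.28 × 40.8 = 11.424.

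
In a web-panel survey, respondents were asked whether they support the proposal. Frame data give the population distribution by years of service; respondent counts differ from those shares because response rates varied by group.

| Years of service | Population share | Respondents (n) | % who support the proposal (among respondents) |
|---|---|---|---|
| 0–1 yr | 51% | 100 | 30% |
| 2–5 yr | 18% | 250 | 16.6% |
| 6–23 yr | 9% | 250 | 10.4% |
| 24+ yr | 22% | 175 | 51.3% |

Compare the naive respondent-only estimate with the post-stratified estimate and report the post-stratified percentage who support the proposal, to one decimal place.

30.5%

Without adjustment, the pooled respondent share is:
  (100/775)×30 + (250/775)×16.6 + (250/775)×10.4 + (175/775)×51.3 = 24.1645%
Reweighting by population years of service shares:
  0.51×30 + 0.18×16.6 + 0.09×10.4 + 0.22×51.3 = 30.51%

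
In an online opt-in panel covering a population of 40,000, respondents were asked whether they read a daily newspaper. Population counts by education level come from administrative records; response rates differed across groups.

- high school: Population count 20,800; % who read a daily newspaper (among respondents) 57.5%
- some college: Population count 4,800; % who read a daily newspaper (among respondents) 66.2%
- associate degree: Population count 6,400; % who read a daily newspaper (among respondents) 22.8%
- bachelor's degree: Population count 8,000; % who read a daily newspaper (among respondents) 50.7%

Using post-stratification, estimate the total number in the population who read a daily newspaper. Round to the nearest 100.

20,700

Each cell contributes its population count × the respondent rate:
  high school: 20,800 × 57.5% = 11,960
  some college: 4,800 × 66.2% = 3177.6
  associate degree: 6,400 × 22.8% = 1459.2
  bachelor's degree: 8,000 × 50.7% = 4056
Estimated total = 20652.8 → 20,700.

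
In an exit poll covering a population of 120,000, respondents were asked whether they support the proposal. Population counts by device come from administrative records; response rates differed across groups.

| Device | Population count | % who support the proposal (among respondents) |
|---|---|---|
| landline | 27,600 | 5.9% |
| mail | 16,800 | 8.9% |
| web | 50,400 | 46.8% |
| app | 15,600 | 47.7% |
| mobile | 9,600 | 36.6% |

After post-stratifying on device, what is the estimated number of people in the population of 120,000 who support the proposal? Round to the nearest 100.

Each cell contributes its population count × the respondent rate:
  landline: 27,600 × 5.9% = 1628.4
  mail: 16,800 × 8.9% = 1495.2
  web: 50,400 × 46.8% = 23587.2
  app: 15,600 × 47.7% = 7441.2
  mobile: 9,600 × 36.6% = 3513.6
Estimated total = 37665.6 → 37,700.

37,700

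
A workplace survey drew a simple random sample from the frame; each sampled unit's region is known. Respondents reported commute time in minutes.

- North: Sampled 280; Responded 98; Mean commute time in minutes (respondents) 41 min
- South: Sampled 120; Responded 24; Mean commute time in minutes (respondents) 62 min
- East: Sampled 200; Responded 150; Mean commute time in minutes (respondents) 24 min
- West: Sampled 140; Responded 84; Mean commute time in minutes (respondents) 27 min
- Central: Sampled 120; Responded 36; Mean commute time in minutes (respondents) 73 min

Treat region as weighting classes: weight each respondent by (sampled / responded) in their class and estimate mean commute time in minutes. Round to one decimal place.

Class response rates: North 98/280 = 35%, South 24/120 = 20%, East 150/200 = 75%, West 84/140 = 60%, Central 36/120 = 30%.
Inverse-response-rate weighting restores each class to its sampled count, so class totals weight by n_sampled:
  North: 280 × 41 = 11,480
  South: 120 × 62 = 7440
  East: 200 × 24 = 4800
  West: 140 × 27 = 3780
  Central: 120 × 73 = 8760
Adjusted estimate = 36,260 / 860 = 42.1628 → 42.2.

42.2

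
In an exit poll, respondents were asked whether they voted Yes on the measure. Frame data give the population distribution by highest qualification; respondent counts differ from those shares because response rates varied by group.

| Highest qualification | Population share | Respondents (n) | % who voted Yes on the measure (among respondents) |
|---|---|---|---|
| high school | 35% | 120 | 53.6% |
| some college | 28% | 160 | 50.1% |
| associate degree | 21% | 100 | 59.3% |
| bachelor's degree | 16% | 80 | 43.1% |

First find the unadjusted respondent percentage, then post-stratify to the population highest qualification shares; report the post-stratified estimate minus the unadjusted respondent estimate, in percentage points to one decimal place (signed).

Without adjustment, the pooled respondent share is:
  (120/460)×53.6 + (160/460)×50.1 + (100/460)×59.3 + (80/460)×43.1 = 51.7957%
Post-stratifying to population shares instead:
  0.35×53.6 + 0.28×50.1 + 0.21×59.3 + 0.16×43.1 = 52.137%
Difference = 52.137 − 51.7957 = 0.3413 pp.

+0.3 percentage points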